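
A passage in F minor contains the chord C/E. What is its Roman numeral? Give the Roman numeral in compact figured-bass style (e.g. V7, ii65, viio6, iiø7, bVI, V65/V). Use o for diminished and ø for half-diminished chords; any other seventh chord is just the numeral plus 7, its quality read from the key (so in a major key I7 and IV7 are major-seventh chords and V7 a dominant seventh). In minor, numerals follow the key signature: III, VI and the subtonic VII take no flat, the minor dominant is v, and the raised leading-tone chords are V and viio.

V6

The pitches C-E-G form a major triad rooted on C.
C is scale degree 5 in F minor, and a major triad on that degree is written V.
With E in the bass the chord is in first inversion, so the figured bass is 6.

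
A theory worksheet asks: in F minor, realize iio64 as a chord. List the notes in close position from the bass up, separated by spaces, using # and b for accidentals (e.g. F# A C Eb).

Db G Bb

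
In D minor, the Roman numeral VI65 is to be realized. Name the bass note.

D

VI in D minor has root Bb; the chord is Bb-D-F-A.
The figure 65 means first inversion — the third is in the bass.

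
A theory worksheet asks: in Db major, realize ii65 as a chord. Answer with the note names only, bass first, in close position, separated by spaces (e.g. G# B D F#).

Gb Bb Db Eb

The numeral's case and figure indicate a minor seventh chord. In Db major its root, the second degree, is Eb.
Stacking thirds from Eb gives Eb-Gb-Bb-Db.
With the 65 figure the chord is in first inversion; from the bass Gb upward in close position it reads Gb-Bb-Db-Eb.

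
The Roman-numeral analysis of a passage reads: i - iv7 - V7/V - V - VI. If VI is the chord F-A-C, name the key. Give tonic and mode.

The chord F is a major triad rooted on F; its label is VI.
VI on F implies F is the submediant; that puts the tonic at A, and the uppercase numeral fits minor mode.

A minor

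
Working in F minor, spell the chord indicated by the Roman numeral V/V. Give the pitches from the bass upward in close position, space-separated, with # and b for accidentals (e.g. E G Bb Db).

G B D

V/V is a secondary dominant — the dominant triad of V. V in F minor is C, so the applied chord's root is G, a perfect fifth above.
Building a major triad on G gives G-B-D.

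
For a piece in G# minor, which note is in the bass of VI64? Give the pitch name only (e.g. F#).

B

VI in G# minor has root E; the chord is E-G#-B.
The figure 64 means second inversion — the fifth is in the bass.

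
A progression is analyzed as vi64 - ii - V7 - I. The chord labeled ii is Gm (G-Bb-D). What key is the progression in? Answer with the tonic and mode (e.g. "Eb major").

ii is given as G-Bb-D — a minor triad with root G.
Counting down one scale step from G places the tonic on F; a minor triad on degree 2 is diatonic only in major.

F major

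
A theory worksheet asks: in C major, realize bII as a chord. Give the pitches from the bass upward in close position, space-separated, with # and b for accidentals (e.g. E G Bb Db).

bII is the Neapolitan chord — a major triad on the lowered second degree. In C major that root is Db.
So the chord is Db-F-Ab.

Db F Ab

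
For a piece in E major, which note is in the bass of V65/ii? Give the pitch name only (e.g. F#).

E#

The applied chord V65/ii is rooted on C#: C#-E#-G#-B.
The figure 65 means first inversion — the third is in the bass.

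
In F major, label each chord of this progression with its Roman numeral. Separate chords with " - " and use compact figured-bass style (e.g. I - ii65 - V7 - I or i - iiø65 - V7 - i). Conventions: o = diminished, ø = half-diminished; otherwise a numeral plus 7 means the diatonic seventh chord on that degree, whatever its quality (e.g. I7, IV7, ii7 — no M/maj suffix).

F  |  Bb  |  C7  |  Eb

F: major triad on F = scale degree 1 → I.
Bb: root Bb is the subdominant; major triad there is IV.
C7: root C is the dominant; dominant seventh chord there is V7.
Eb: major triad on Eb — chromatic; bVII (borrowed from the parallel minor).

I - IV - V7 - bVII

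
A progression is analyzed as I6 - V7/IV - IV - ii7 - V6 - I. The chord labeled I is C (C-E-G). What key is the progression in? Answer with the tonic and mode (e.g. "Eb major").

I is given as C-E-G — a major triad with root C.
If C is scale degree 1 and the mode makes that degree carry a major triad, the tonic is C and the mode is major.

C major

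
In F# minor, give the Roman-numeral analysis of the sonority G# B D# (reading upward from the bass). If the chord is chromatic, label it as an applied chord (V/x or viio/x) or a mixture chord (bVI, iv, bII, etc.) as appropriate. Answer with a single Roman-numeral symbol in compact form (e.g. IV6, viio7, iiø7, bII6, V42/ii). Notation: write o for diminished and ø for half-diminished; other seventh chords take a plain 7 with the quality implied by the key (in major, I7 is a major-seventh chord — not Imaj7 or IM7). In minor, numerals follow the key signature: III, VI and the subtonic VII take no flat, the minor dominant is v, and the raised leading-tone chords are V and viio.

ii

Stacked in thirds the chord is G#-B-D#: a minor triad on G#.
G# is the second degree of F# minor. This is the minor supertonic, borrowed from the parallel major (the Dorian ii).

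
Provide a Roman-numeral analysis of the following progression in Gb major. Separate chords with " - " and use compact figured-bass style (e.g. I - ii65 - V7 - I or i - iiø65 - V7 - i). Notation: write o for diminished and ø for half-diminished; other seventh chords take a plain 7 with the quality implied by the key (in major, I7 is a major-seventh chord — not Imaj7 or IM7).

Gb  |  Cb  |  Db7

Gb: major triad on Gb = scale degree 1 → I.
Cb: root Cb is the subdominant; major triad there is IV.
Db7 has root Db, degree 5 in Gb major, so V7.

I - IV - V7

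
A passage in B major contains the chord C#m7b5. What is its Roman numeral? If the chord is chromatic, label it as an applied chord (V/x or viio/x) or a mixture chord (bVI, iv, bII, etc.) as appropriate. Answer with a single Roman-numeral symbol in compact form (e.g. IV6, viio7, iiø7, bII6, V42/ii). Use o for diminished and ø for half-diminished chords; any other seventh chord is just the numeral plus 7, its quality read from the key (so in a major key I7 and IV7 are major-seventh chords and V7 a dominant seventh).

iiø7

Stacked in thirds the chord is C#-E-G-B: a half-diminished seventh chord on C#.
C# is the second degree of B major. This is the half-diminished supertonic seventh, borrowed from the parallel minor.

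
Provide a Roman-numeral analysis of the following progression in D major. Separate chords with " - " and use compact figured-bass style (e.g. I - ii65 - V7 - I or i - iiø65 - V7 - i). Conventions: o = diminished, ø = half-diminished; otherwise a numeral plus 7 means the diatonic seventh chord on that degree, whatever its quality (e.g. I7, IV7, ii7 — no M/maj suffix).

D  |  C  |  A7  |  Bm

I - bVII - V7 - vi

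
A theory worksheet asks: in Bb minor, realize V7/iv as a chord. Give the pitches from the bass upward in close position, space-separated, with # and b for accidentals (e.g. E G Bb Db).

Bb D F Ab

The slash means an applied dominant: we want the dominant of iv. In Bb minor, iv is Eb minor, and its dominant is built on Bb.
Building a dominant seventh chord on Bb gives Bb-D-F-Ab.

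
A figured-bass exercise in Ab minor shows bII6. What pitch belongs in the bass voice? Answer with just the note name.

Db

bII in Ab minor has root Bbb; the chord is Bbb-Db-Fb.
The figure 6 means first inversion — the third is in the bass.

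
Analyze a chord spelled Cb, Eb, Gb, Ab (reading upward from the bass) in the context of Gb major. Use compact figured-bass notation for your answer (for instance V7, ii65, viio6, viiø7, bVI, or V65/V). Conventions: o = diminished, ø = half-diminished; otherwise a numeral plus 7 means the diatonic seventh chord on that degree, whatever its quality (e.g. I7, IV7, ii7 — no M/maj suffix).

ii65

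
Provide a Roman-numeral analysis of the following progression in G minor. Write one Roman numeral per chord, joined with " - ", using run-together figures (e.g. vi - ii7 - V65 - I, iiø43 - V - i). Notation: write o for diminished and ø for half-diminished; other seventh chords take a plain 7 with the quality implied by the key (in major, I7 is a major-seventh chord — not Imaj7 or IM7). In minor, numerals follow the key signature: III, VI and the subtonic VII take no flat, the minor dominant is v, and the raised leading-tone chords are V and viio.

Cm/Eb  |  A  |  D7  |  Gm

iv6 - V/V - V7 - i

Cm/Eb: root C is the subdominant; minor triad there is iv6.
A is the secondary dominant of V (major triad on A): V/V.
D7 has root D, degree 5 in G minor, so V7.
Gm: minor triad on G = scale degree 1 → i.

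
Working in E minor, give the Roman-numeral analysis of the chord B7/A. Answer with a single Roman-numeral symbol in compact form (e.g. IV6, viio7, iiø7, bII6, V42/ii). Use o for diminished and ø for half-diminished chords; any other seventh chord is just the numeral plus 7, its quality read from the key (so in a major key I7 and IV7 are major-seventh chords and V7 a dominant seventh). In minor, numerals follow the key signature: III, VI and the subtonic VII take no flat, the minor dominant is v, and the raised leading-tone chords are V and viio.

V42

The pitches B-D#-F#-A form a dominant seventh chord rooted on B.
In E minor, B is the dominant; the diatonic dominant seventh chord there is V7.
With A in the bass the chord is in third inversion, so the figured bass is 42.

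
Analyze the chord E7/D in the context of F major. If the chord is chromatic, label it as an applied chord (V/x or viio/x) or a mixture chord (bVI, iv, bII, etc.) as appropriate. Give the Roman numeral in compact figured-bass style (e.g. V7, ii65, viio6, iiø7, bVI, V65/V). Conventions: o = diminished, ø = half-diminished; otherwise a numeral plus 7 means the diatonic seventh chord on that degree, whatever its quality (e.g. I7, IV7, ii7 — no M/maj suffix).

The pitches E-G#-B-D form a dominant seventh chord rooted on E.
E is not a diatonic chord root with this quality in F major, but it lies a perfect fifth above A (iii), so the chord functions as an applied dominant of iii.
With D in the bass the chord is in third inversion, so the figured bass is 42.

V42/iii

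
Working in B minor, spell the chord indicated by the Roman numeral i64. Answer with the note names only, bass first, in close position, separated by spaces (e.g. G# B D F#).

F# B D

The numeral's case and figure indicate a minor triad. In B minor its root, scale degree 1, is B.
Stacking thirds from B gives B-D-F#.
With the 64 figure the chord is in second inversion; from the bass F# upward in close position it reads F#-B-D.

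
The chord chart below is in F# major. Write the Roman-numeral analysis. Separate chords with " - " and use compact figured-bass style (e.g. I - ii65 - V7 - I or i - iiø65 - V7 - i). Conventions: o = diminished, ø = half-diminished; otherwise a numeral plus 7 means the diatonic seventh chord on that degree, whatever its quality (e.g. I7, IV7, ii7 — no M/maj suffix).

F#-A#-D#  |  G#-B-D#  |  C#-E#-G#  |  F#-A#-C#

vi6 - ii - V - I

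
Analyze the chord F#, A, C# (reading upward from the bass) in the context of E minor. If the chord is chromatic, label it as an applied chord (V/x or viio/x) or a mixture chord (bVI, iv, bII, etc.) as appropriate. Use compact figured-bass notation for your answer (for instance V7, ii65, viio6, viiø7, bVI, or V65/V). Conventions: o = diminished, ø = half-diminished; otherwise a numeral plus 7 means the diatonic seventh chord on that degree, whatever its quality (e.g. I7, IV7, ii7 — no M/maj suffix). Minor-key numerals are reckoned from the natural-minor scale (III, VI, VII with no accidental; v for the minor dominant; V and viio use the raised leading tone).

ii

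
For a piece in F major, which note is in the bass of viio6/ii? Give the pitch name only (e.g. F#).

The applied chord viio6/ii is rooted on F#: F#-A-C.
The figure 6 means first inversion — the third is in the bass.

A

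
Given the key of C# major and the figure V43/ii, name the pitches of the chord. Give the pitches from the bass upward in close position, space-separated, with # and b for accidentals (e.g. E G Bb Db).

E# G# A# C##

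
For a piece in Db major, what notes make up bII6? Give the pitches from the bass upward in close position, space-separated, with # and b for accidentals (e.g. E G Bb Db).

Gb Bbb Ebb

Scale degree 2 in Db major is Eb; lowering it a half step gives Ebb. bII6 is the Neapolitan sixth — a major triad on the lowered second degree, here in its customary first inversion.
So the chord is Ebb-Gb-Bbb, a major triad.
With the 6 figure the chord is in first inversion; from the bass Gb upward in close position it reads Gb-Bbb-Ebb.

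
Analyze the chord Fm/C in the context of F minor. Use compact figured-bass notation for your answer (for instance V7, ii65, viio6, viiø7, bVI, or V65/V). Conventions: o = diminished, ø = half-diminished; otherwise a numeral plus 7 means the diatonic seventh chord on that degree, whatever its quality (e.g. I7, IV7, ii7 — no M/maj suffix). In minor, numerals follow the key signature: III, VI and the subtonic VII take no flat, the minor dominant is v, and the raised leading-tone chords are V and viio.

i64

The pitches F-Ab-C form a minor triad rooted on F.
F is scale degree 1 in F minor, and a minor triad on that degree is written i.
With C in the bass the chord is in second inversion, so the figured bass is 64.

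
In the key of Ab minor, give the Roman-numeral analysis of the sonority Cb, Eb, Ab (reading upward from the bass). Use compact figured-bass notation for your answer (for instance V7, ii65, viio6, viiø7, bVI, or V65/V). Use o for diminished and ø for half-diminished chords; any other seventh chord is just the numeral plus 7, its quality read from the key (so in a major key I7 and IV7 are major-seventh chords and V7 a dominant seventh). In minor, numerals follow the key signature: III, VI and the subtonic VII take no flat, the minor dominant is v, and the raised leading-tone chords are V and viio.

The pitches Ab-Cb-Eb form a minor triad rooted on Ab.
In Ab minor, Ab is the tonic; the diatonic minor triad there is i.
With Cb in the bass the chord is in first inversion, so the figured bass is 6.

i6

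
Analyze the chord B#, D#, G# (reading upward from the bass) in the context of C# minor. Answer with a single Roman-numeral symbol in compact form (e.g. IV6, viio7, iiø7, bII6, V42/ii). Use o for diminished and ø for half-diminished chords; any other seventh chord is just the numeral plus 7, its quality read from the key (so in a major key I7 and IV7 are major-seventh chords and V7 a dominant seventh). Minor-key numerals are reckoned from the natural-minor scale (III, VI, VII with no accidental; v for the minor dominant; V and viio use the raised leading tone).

V6

Stacked in thirds the chord is G#-B#-D#: a major triad on G#.
In C# minor, G# is the dominant; the diatonic major triad there is V.
With B# in the bass the chord is in first inversion, so the figured bass is 6.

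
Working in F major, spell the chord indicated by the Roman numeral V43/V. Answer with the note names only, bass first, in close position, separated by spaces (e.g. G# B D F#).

D F G B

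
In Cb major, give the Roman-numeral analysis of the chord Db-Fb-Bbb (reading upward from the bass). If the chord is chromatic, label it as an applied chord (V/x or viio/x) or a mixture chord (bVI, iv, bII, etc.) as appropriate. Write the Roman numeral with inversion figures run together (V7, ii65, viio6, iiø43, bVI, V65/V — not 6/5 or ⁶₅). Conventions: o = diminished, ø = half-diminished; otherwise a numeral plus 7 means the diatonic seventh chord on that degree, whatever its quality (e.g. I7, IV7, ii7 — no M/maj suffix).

The pitches Bbb-Db-Fb form a major triad rooted on Bbb.
Bbb is the lowered seventh degree of Cb major (diatonic 7 would be Bb). This is a major triad on the lowered seventh degree (the subtonic), borrowed from the parallel minor.
With Db in the bass the chord is in first inversion, so the figured bass is 6.

bVII6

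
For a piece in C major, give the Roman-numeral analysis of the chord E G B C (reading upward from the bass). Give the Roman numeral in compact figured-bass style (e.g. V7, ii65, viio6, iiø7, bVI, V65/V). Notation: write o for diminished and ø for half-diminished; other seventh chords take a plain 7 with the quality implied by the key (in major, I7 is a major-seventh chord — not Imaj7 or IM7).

I65

The pitches C-E-G-B form a major seventh chord rooted on C.
In C major, C is the tonic; the diatonic major seventh chord there is I7.
With E in the bass the chord is in first inversion, so the figured bass is 65.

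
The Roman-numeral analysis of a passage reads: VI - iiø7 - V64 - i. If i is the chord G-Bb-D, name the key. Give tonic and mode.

G minor

The anchor chord is a minor triad on G, labeled i.
If G is scale degree 1 and the mode makes that degree carry a minor triad, the tonic is G and the mode is minor.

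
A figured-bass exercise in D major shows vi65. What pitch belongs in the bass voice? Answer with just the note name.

D

vi in D major has root B; the chord is B-D-F#-A.
The figure 65 means first inversion — the third is in the bass.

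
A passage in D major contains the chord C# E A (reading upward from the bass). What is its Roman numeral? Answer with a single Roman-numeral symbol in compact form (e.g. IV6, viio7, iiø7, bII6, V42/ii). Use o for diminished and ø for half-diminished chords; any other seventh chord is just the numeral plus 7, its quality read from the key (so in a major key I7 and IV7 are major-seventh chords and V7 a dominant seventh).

V6

Stacked in thirds the chord is A-C#-E: a major triad on A.
In D major, A is the dominant; the diatonic major triad there is V.
With C# in the bass the chord is in first inversion, so the figured bass is 6.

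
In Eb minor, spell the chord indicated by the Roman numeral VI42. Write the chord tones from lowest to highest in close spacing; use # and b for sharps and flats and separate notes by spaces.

The numeral's case and figure indicate a major seventh chord. In Eb minor its root, the sixth degree, is Cb.
Stacking thirds from Cb gives Cb-Eb-Gb-Bb.
The figured bass 42 indicates third inversion, placing the seventh (Bb) in the bass: Bb-Cb-Eb-Gb.

Bb Cb Eb Gb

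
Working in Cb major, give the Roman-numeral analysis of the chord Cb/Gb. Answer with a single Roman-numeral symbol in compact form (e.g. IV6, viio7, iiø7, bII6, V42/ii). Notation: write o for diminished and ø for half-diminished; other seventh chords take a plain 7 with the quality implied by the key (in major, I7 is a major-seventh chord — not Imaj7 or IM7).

I64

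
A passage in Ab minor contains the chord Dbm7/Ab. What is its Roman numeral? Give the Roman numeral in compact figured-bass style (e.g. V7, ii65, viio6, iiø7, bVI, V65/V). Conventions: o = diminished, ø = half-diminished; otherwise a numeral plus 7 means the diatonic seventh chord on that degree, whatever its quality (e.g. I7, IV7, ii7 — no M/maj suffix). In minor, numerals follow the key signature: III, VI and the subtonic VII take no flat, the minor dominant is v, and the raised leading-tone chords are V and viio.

iv43

Stacked in thirds the chord is Db-Fb-Ab-Cb: a minor seventh chord on Db.
Db is scale degree 4 in Ab minor, and a minor seventh chord on that degree is written iv7.
With Ab in the bass the chord is in second inversion, so the figured bass is 43.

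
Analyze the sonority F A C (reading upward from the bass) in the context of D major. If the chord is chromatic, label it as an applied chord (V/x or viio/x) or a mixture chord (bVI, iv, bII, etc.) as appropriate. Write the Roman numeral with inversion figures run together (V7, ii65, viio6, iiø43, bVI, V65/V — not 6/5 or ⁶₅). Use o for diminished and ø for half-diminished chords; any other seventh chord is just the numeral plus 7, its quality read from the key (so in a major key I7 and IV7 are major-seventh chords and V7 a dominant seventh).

bIII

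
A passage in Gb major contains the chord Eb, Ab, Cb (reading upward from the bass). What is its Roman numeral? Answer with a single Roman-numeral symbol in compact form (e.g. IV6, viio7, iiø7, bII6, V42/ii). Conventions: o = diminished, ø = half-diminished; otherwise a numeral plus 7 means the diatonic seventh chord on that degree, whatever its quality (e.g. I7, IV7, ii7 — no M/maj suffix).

ii64

Stacked in thirds the chord is Ab-Cb-Eb: a minor triad on Ab.
In Gb major, Ab is the supertonic; the diatonic minor triad there is ii.
With Eb in the bass the chord is in second inversion, so the figured bass is 64.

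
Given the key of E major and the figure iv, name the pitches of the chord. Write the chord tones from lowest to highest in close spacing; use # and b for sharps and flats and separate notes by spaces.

A C E

Scale degree 4 in E major is A; here the chord built on it is altered to a minor triad. iv is the minor subdominant, borrowed from the parallel minor.
So the chord is A-C-E.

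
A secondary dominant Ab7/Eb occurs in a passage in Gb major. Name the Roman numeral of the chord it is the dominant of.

V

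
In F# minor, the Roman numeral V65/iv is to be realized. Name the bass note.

A#

The applied chord V65/iv is rooted on F#: F#-A#-C#-E.
The figure 65 means first inversion — the third is in the bass.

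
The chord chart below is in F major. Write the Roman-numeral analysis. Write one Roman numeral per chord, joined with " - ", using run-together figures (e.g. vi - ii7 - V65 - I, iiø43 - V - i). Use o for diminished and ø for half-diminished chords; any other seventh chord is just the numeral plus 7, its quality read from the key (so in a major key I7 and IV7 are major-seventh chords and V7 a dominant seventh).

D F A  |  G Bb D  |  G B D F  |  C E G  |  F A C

D-F-A: root D is the submediant; minor triad there is vi.
G-Bb-D has root G, degree 2 in F major, so ii.
G-B-D-F: a dominant seventh chord on G, the applied dominant of V → V7/V.
C-E-G: major triad on C = scale degree 5 → V.
F-A-C: root F is the tonic; major triad there is I.

vi - ii - V7/V - V - I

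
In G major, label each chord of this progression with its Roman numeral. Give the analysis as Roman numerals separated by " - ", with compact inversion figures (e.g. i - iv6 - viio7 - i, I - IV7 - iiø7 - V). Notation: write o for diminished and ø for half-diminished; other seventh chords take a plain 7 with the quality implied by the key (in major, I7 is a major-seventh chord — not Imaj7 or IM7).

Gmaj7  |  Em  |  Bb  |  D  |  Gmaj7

I7 - vi - bIII - V - I7

Gmaj7 has root G, degree 1 in G major, so I7.
Em has root E, degree 6 in G major, so vi.
Bb is non-diatonic — bIII, a mixture chord from G minor.
D: major triad on D = scale degree 5 → V.
Gmaj7 has root G, degree 1 in G major, so I7.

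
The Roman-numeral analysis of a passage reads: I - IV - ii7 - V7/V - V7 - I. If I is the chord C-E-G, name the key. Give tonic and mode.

The anchor chord is a major triad on C, labeled I.
If C is scale degree 1 and the mode makes that degree carry a major triad, the tonic is C and the mode is major.

C major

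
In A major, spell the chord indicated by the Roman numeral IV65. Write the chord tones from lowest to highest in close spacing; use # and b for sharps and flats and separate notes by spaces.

The numeral's case and figure indicate a major seventh chord. In A major its root, the subdominant, is D.
That chord is spelled D-F#-A-C#.
The figured bass 65 indicates first inversion, placing the third (F#) in the bass: F#-A-C#-D.

F# A C# D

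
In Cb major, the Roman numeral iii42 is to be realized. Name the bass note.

iii in Cb major has root Eb; the chord is Eb-Gb-Bb-Db.
The figure 42 means third inversion — the seventh is in the bass.

Db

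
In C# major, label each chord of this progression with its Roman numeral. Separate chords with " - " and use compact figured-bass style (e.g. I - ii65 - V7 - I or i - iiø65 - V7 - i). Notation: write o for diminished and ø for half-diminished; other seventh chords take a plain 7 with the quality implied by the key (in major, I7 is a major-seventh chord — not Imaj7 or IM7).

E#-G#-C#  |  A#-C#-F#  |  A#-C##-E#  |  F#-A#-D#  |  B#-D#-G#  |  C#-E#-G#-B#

I6 - IV6 - V/ii - ii6 - V6 - I7

E#-G#-C#: major triad on C# = scale degree 1 → I6.
A#-C#-F#: root F# is the subdominant; major triad there is IV6.
A#-C##-E# is the secondary dominant of ii (major triad on A#): V/ii.
F#-A#-D#: root D# is the supertonic; minor triad there is ii6.
B#-D#-G#: root G# is the dominant; major triad there is V6.
C#-E#-G#-B#: root C# is the tonic; major seventh chord there is I7.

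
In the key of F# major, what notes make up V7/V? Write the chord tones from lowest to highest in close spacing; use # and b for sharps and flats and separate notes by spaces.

G# B# D# F#

V7/V is a secondary dominant — the dominant seventh of V. V in F# major is C#, so the applied chord's root is G#, a perfect fifth above.
Building a dominant seventh chord on G# gives G#-B#-D#-F#.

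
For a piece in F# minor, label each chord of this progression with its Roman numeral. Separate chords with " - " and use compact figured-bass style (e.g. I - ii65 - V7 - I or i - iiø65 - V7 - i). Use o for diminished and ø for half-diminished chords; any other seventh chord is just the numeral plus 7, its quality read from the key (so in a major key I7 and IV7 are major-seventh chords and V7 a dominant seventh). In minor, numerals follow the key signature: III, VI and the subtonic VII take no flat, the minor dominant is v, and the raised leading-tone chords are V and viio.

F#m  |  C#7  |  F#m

F#m: minor triad on F# = scale degree 1 → i.
C#7: root C# is the dominant; dominant seventh chord there is V7.
F#m: minor triad on F# = scale degree 1 → i.

i - V7 - i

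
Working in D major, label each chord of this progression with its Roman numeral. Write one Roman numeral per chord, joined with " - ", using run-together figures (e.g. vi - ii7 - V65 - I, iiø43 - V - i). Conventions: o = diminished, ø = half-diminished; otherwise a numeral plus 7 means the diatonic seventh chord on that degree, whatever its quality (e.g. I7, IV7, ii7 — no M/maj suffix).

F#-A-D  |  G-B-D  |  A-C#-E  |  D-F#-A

F#-A-D: major triad on D = scale degree 1 → I6.
G-B-D has root G, degree 4 in D major, so IV.
A-C#-E has root A, degree 5 in D major, so V.
D-F#-A: major triad on D = scale degree 1 → I.

I6 - IV - V - I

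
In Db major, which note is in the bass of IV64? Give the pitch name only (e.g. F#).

IV in Db major has root Gb; the chord is Gb-Bb-Db.
The figure 64 means second inversion — the fifth is in the bass.

Db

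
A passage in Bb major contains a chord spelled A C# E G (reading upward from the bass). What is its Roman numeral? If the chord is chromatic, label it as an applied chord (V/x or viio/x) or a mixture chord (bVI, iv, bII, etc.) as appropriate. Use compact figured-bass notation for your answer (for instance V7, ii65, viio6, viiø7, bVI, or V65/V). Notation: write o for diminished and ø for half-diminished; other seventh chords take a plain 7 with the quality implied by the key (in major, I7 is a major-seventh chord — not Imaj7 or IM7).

V7/iii

The pitches A-C#-E-G form a dominant seventh chord rooted on A.
A is not a diatonic chord root with this quality in Bb major, but it lies a perfect fifth above D (iii), so the chord functions as an applied dominant of iii.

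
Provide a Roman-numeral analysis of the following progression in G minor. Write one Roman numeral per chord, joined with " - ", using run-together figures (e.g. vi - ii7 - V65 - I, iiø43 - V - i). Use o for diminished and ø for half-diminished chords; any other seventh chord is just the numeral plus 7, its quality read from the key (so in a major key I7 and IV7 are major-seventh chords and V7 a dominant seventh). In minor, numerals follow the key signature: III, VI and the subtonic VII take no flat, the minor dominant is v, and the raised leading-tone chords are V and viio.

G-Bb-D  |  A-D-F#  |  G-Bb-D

i - V64 - i

G-Bb-D: minor triad on G = scale degree 1 → i.
A-D-F# has root D, degree 5 in G minor, so V64.
G-Bb-D has root G, degree 1 in G minor, so i.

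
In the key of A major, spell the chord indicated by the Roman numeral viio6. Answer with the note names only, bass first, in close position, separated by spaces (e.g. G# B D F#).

In A major, scale degree 7 is G#, and the diatonic chord built there is a diminished triad.
That chord is spelled G#-B-D.
With the 6 figure the chord is in first inversion; from the bass B upward in close position it reads B-D-G#.

B D G#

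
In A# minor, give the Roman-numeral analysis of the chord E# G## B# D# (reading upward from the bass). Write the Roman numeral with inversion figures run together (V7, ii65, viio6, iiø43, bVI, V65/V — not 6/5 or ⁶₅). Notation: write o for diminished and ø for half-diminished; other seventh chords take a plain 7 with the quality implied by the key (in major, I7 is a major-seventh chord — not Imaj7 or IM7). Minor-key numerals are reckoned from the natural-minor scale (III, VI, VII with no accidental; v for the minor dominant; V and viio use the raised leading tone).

Stacked in thirds the chord is E#-G##-B#-D#: a dominant seventh chord on E#.
In A# minor, E# is the dominant; the diatonic dominant seventh chord there is V7.

V7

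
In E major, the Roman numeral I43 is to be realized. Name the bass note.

I in E major has root E; the chord is E-G#-B-D#.
The figure 43 means second inversion — the fifth is in the bass.

B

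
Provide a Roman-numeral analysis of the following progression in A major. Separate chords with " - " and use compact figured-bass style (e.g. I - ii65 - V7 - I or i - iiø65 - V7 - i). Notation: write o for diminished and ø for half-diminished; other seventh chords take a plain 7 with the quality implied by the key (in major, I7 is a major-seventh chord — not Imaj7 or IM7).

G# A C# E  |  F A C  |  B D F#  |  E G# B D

G#-A-C#-E has root A, degree 1 in A major, so I42.
F-A-C: F with this quality isn't in the key; it's bVI, borrowed from the parallel minor.
B-D-F# has root B, degree 2 in A major, so ii.
E-G#-B-D has root E, degree 5 in A major, so V7.

I42 - bVI - ii - V7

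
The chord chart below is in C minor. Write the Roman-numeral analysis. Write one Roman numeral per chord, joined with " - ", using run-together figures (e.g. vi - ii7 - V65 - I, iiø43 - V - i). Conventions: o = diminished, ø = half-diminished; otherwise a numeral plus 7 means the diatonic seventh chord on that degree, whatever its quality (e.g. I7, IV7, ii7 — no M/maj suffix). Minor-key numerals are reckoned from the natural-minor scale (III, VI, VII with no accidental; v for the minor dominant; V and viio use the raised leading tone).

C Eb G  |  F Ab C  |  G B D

C-Eb-G: root C is the tonic; minor triad there is i.
F-Ab-C: minor triad on F = scale degree 4 → iv.
G-B-D: root G is the dominant; major triad there is V.

i - iv - V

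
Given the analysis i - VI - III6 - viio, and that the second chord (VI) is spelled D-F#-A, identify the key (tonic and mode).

F# minor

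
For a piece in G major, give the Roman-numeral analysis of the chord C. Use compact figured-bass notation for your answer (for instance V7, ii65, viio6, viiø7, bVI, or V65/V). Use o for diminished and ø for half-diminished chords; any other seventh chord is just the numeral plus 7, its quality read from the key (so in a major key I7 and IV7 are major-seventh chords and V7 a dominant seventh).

IV

Stacked in thirds the chord is C-E-G: a major triad on C.
C is scale degree 4 in G major, and a major triad on that degree is written IV.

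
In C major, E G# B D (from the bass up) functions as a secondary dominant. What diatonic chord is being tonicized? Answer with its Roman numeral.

vi

The chord is a dominant seventh chord on E.
A dominant resolves down a perfect fifth: E → A. In C major, A is scale degree 6, i.e. vi.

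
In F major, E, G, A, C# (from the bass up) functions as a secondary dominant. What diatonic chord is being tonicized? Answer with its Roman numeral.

vi

The chord is a dominant seventh chord on A.
A dominant resolves down a perfect fifth: A → D. In F major, D is scale degree 6, i.e. vi.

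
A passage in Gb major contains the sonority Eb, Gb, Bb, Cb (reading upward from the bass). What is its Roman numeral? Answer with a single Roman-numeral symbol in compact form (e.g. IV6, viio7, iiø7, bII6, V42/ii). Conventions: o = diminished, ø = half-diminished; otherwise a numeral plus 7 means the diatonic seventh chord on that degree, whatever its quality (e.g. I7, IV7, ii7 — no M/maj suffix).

IV65

The pitches Cb-Eb-Gb-Bb form a major seventh chord rooted on Cb.
In Gb major, Cb is the subdominant; the diatonic major seventh chord there is IV7.
With Eb in the bass the chord is in first inversion, so the figured bass is 65.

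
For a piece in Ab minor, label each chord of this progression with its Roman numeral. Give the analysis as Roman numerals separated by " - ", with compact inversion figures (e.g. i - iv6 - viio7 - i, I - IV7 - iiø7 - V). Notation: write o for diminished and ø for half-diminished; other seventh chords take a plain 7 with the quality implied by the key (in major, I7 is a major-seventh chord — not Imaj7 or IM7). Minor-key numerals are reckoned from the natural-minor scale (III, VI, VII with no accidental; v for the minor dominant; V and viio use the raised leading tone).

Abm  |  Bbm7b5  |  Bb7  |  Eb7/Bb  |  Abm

i - iiø7 - V7/V - V43 - i

Abm: root Ab is the tonic; minor triad there is i.
Bbm7b5 has root Bb, degree 2 in Ab minor, so iiø7.
Bb7 is the secondary dominant of V (dominant seventh chord on Bb): V7/V.
Eb7/Bb: root Eb is the dominant; dominant seventh chord there is V43.
Abm has root Ab, degree 1 in Ab minor, so i.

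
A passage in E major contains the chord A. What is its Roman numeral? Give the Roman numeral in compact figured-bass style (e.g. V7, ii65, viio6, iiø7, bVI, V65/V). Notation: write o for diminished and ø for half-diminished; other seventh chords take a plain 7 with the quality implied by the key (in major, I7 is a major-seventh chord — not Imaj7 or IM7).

IV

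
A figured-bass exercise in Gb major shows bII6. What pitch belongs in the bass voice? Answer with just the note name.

Cb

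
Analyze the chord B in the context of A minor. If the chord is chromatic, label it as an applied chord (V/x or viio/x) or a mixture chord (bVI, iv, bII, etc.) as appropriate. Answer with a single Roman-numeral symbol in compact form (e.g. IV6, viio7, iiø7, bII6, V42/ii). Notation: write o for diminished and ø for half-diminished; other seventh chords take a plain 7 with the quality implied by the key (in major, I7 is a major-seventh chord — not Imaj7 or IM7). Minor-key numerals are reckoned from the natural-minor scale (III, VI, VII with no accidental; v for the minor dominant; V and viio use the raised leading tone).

V/V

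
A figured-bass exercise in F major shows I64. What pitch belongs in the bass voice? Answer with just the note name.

C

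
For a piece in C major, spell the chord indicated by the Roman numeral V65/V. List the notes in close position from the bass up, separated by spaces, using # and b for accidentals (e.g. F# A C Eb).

The slash means an applied dominant: we want the dominant of V. In C major, V is G major, and its dominant is built on D.
Building a dominant seventh chord on D gives D-F#-A-C.
With the 65 figure the chord is in first inversion; from the bass F# upward in close position it reads F#-A-C-D.

F# A C D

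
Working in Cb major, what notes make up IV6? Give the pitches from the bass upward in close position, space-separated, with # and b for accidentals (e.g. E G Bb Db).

Ab Cb Fb

In Cb major, the fourth degree is Fb, and the diatonic chord built there is a major triad.
That chord is spelled Fb-Ab-Cb.
The figured bass 6 indicates first inversion, placing the third (Ab) in the bass: Ab-Cb-Fb.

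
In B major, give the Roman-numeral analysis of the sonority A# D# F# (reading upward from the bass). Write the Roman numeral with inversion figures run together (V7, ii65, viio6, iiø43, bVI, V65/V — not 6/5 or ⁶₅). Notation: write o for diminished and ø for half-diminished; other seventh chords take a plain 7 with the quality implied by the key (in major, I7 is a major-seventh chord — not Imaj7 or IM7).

iii64

Stacked in thirds the chord is D#-F#-A#: a minor triad on D#.
In B major, D# is the mediant; the diatonic minor triad there is iii.
With A# in the bass the chord is in second inversion, so the figured bass is 64.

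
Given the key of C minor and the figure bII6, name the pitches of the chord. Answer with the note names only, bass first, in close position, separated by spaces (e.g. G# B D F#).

bII6 is the Neapolitan sixth — a major triad on the lowered second degree, here in its customary first inversion. In C minor that root is Db.
So the chord is Db-F-Ab.
The figured bass 6 indicates first inversion, placing the third (F) in the bass: F-Ab-Db.

F Ab Db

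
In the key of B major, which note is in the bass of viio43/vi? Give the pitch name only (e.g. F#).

C#

The applied chord viio43/vi is rooted on F##: F##-A#-C#-E.
The figure 43 means second inversion — the fifth is in the bass.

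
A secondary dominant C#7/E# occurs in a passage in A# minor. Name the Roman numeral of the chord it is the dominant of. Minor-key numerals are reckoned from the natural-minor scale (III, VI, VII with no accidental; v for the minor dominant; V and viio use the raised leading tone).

The chord is a dominant seventh chord on C#.
A dominant resolves down a perfect fifth: C# → F#. In A# minor, F# is scale degree 6, i.e. VI.

VI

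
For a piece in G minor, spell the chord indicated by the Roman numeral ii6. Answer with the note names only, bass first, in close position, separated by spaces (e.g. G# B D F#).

C E A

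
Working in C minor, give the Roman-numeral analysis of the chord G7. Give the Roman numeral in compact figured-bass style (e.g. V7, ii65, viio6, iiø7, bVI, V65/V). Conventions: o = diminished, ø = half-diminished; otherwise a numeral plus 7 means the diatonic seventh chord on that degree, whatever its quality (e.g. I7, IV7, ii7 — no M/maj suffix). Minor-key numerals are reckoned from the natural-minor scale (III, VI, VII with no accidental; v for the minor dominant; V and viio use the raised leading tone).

Stacked in thirds the chord is G-B-D-F: a dominant seventh chord on G.
In C minor, G is the dominant; the diatonic dominant seventh chord there is V7.

V7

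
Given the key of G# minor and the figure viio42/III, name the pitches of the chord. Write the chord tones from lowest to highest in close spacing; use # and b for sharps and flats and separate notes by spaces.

The slash marks an applied leading-tone chord: viio of III. In G# minor, III is B, so the leading tone to it is A#, a half step below.
Building a fully diminished seventh chord on A# gives A#-C#-E-G.
With the 42 figure the chord is in third inversion; from the bass G upward in close position it reads G-A#-C#-E.

G A# C# E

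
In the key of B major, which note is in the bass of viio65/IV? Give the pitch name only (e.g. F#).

The applied chord viio65/IV is rooted on D#: D#-F#-A-C.
The figure 65 means first inversion — the third is in the bass.

F#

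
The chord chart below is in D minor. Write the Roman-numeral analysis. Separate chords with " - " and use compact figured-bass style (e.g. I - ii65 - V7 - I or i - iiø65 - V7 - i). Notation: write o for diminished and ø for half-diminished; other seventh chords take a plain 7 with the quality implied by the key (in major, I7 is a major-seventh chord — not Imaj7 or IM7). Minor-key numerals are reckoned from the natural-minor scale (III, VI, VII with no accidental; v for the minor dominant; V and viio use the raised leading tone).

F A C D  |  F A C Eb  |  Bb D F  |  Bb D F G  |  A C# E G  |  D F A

F-A-C-D has root D, degree 1 in D minor, so i65.
F-A-C-Eb: a dominant seventh chord on F, the applied dominant of VI → V7/VI.
Bb-D-F: root Bb is the submediant; major triad there is VI.
Bb-D-F-G: minor seventh chord on G = scale degree 4 → iv65.
A-C#-E-G has root A, degree 5 in D minor, so V7.
D-F-A: root D is the tonic; minor triad there is i.

i65 - V7/VI - VI - iv65 - V7 - i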